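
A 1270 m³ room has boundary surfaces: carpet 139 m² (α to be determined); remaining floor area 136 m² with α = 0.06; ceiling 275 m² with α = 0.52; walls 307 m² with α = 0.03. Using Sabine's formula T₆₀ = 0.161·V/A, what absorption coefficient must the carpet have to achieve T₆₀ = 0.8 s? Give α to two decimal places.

A = 0.161·V/T₆₀ = 0.161·1270/0.8 = 255.59 m² sabins.
Absorption from the other surfaces = 136·0.06 + 275·0.52 + 307·0.03 = 160.37 m², so the carpet must supply 95.22 m² over 139 m².
α = 95.22/139 = 0.685.

0.69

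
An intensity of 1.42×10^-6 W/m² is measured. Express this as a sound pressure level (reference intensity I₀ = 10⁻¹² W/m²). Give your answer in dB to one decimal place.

L = 10·log₁₀(I/I₀) = 10·log₁₀(1.42×10^-6/10⁻¹²) = 10·log₁₀(1.42×10^6).
L = 10·(0.1523 + 6) = 61.52 dB.

61.5 dB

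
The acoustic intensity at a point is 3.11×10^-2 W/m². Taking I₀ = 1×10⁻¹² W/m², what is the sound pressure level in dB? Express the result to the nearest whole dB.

105 dB

L = 10·log₁₀(I/I₀) = 10·log₁₀(3.11×10^-2/10⁻¹²) = 10·log₁₀(3.11×10^10).
L = 10·(0.4928 + 10) = 104.93 dB.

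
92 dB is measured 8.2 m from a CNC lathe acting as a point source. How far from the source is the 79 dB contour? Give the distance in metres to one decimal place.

The 13.0 dB drop corresponds to a distance ratio of 10^(13.0/20) for a point source.
r₂ = 8.2·10^((92−79)/20) = 8.2·10^(13.0/20) = 36.63 m.

36.6 m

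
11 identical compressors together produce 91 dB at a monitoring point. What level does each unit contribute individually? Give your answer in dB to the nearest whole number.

For N identical incoherent sources L_total = L₁ + 10·log₁₀ N, so L₁ = 91 − 10·log₁₀(11) = 91 − 10.414.

81 dB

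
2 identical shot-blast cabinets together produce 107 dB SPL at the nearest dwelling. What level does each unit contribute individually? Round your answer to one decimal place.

For N identical incoherent sources L_total = L₁ + 10·log₁₀ N, so L₁ = 107 − 10·log₁₀(2) = 107 − 3.010.

104.0 dB SPL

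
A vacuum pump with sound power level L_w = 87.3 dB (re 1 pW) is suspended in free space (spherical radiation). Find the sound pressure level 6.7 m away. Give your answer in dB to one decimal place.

59.8 dB

L_p = L_w − 10·log₁₀(4π·r²) with r = 6.7 m.
4π·r² = 564.1 m², 10·log₁₀ of that is 27.514 dB.
L_p = 87.3 − 27.514 = 59.79 dB.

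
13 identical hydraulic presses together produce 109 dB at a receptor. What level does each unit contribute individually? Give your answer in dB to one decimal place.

97.9 dB

13 equal contributions raise the level by 10·log₁₀ 13 = 11.139 dB, so each unit alone gives 109 − 11.139.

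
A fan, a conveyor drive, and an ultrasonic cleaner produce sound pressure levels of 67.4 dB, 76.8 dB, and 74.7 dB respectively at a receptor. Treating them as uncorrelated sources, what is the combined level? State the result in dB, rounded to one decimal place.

For uncorrelated sources the intensities add, so convert each level to linear form, sum, and take 10·log₁₀ of the total.
Σ 10^(L/10) = 10^(67.4/10) + 10^(76.8/10) + 10^(74.7/10) = 8.287e+07.
L_total = 10·log₁₀(8.287e+07) = 79.18 dB.

79.2 dB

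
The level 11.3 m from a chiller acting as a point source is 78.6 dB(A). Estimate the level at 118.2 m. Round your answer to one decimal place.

For a point source, L₂ = L₁ − 20·log₁₀(r₂/r₁).
L₂ = 78.6 − 20·log₁₀(118.2/11.3) = 78.6 − 20.391 = 58.21 dB(A).

58.2 dB(A)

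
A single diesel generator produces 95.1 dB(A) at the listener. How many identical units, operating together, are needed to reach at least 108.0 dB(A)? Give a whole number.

N identical sources give L₁ + 10·log₁₀ N, so require 10·log₁₀ N ≥ 108.0 − 95.1 = 12.9 dB.
N ≥ 10^(12.9/10) = 19.498, so N = 20.

20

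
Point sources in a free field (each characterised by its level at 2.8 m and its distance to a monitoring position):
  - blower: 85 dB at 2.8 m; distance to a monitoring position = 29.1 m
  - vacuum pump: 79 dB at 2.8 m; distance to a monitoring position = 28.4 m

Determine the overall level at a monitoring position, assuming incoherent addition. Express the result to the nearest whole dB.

Propagate each source to the receiver with L = L_ref − 20·log₁₀(r/r_ref), then add intensities.
blower: 85 − 20·log₁₀(29.1/2.8) = 85 − 20.33 = 64.67 dB.
vacuum pump: 79 − 20·log₁₀(28.4/2.8) = 79 − 20.12 = 58.88 dB.
Σ 10^(L/10) = 3.700e+06 → L_total = 10·log₁₀(3.700e+06) = 65.68 dB.

66 dB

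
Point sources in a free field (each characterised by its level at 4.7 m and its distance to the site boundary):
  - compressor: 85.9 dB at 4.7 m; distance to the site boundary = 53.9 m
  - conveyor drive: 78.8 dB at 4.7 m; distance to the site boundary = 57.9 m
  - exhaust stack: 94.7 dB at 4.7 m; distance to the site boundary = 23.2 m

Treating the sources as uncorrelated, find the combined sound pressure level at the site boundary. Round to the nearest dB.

81 dB

Propagate each source to the receiver with L = L_ref − 20·log₁₀(r/r_ref), then add intensities.
compressor: 85.9 − 20·log₁₀(53.9/4.7) = 85.9 − 21.19 = 64.71 dB.
conveyor drive: 78.8 − 20·log₁₀(57.9/4.7) = 78.8 − 21.81 = 56.99 dB.
exhaust stack: 94.7 − 20·log₁₀(23.2/4.7) = 94.7 − 13.87 = 80.83 dB.
Σ 10^(L/10) = 1.246e+08 → L_total = 10·log₁₀(1.246e+08) = 80.95 dB.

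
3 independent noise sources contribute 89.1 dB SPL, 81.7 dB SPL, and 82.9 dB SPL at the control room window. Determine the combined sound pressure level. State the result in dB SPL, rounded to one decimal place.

Incoherent sources combine by intensity addition: L_total = 10·log₁₀(Σ 10^(L_i/10)).
Σ 10^(L/10) = 10^(89.1/10) + 10^(81.7/10) + 10^(82.9/10) = 1.156e+09.
L_total = 10·log₁₀(1.156e+09) = 90.63 dB SPL.

90.6 dB SPL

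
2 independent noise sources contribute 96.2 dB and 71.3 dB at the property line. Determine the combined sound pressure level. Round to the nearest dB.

Incoherent sources combine by intensity addition: L_total = 10·log₁₀(Σ 10^(L_i/10)).
Σ 10^(L/10) = 10^(96.2/10) + 10^(71.3/10) = 4.182e+09.
L_total = 10·log₁₀(4.182e+09) = 96.21 dB.

96 dB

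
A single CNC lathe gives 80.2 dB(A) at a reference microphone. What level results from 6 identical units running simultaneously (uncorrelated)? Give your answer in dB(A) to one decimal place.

N identical incoherent sources raise the level by 10·log₁₀ N.
L_total = 80.2 + 10·log₁₀(6) = 80.2 + 7.782 = 87.98 dB(A).

88.0 dB(A)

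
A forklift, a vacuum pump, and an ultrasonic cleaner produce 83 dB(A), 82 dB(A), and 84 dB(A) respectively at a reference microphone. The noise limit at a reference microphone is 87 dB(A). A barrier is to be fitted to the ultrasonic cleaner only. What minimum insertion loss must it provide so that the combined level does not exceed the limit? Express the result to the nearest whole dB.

2 dB

The untreated sources together contribute 10^(83/10) + 10^(82/10) = 3.580e+08, i.e. 85.54 dB(A).
The limit corresponds to 10^(87/10) = 5.012e+08; subtracting the fixed part leaves 1.432e+08 for the ultrasonic cleaner, i.e. 81.56 dB(A).
So the ultrasonic cleaner must be reduced from 84 to 81.56 dB(A): IL = 2.44 dB.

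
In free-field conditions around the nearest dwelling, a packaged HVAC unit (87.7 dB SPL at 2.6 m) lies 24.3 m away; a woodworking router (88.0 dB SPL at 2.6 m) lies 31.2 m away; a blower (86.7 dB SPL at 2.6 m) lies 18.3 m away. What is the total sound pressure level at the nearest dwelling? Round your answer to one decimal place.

Propagate each source to the receiver with L = L_ref − 20·log₁₀(r/r_ref), then add intensities.
packaged HVAC unit: 87.7 − 20·log₁₀(24.3/2.6) = 87.7 − 19.41 = 68.29 dB SPL.
woodworking router: 88.0 − 20·log₁₀(31.2/2.6) = 88.0 − 21.58 = 66.42 dB SPL.
blower: 86.7 − 20·log₁₀(18.3/2.6) = 86.7 − 16.95 = 69.75 dB SPL.
Σ 10^(L/10) = 2.056e+07 → L_total = 10·log₁₀(2.056e+07) = 73.13 dB SPL.

73.1 dB SPL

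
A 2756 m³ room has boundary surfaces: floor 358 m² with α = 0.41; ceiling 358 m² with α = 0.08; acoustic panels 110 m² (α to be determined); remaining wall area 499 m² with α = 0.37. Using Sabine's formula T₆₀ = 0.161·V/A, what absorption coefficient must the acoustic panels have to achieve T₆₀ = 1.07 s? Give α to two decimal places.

Required total absorption A = 0.161·2756/1.07 = 414.69 m².
Absorption from the other surfaces = 358·0.41 + 358·0.08 + 499·0.37 = 360.05 m², so the acoustic panels must supply 54.64 m² over 110 m².
α = 54.64/110 = 0.497.

0.50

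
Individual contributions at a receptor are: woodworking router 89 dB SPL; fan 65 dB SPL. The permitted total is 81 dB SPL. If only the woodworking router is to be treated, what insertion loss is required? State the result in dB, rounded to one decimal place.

Everything except the woodworking router sums to 10^(65/10) = 3.162e+06 in linear terms, 65.00 dB SPL.
The limit corresponds to 10^(81/10) = 1.259e+08; subtracting the fixed part leaves 1.227e+08 for the woodworking router, i.e. 80.89 dB SPL.
Required insertion loss = 89 − 80.89 = 8.11 dB.

8.1 dB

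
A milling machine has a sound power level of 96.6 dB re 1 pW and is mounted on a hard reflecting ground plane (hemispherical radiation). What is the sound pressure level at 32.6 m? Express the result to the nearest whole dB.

58 dB

The power spreads over a hemisphere of area 2π·r², so L_p = L_w − 10·log₁₀(2π·r²).
2π·r² = 6678 m², 10·log₁₀ of that is 38.246 dB.
L_p = 96.6 − 38.246 = 58.35 dB.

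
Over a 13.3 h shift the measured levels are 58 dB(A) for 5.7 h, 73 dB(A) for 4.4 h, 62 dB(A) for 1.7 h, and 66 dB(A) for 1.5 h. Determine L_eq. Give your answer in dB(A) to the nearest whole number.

The energy average is taken in the linear domain: L_eq = 10·log₁₀[(Σ tᵢ·10^(Lᵢ/10))/T], T = 13.3 h.
Σ tᵢ·10^(Lᵢ/10) = 5.7·10^(58/10) + 4.4·10^(73/10) + 1.7·10^(62/10) + 1.5·10^(66/10) = 1.001e+08.
L_eq = 10·log₁₀(1.001e+08/13.3) = 68.76 dB(A).

69 dB(A)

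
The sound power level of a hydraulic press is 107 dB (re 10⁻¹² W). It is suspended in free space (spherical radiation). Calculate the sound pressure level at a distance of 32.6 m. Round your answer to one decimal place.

Free-field spherical radiation: L_p = L_w − 10·log₁₀(4π·r²), r = 32.6 m.
4π·r² = 1.336e+04 m², 10·log₁₀ of that is 41.256 dB.
L_p = 107 − 41.256 = 65.74 dB.

65.7 dB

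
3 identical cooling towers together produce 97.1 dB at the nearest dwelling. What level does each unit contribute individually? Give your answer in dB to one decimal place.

3 equal contributions raise the level by 10·log₁₀ 3 = 4.771 dB, so each unit alone gives 97.1 − 4.771.

92.3 dB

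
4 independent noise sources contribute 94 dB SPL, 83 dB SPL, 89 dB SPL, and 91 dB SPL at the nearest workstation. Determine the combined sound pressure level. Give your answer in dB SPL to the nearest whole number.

Incoherent sources combine by intensity addition: L_total = 10·log₁₀(Σ 10^(L_i/10)).
Σ 10^(L/10) = 10^(94/10) + 10^(83/10) + 10^(89/10) + 10^(91/10) = 4.765e+09.
L_total = 10·log₁₀(4.765e+09) = 96.78 dB SPL.

97 dB SPL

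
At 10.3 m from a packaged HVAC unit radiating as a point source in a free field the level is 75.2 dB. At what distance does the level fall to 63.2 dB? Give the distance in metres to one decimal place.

For a point source L₁ − L₂ = 20·log₁₀(r₂/r₁), so r₂ = r₁·10^((L₁−L₂)/20).
r₂ = 10.3·10^((75.2−63.2)/20) = 10.3·10^(12.0/20) = 41.01 m.

41.0 m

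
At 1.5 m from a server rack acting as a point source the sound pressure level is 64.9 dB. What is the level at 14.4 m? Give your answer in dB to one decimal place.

For a point source, L₂ = L₁ − 20·log₁₀(r₂/r₁).
L₂ = 64.9 − 20·log₁₀(14.4/1.5) = 64.9 − 19.645 = 45.25 dB.

45.3 dB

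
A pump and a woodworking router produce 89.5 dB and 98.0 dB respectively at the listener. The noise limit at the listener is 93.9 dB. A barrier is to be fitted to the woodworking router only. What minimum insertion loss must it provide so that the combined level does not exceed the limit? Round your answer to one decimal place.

6.1 dB

The untreated sources together contribute 10^(89.5/10) = 8.913e+08, i.e. 89.50 dB.
To meet 93.9 dB overall, the treated woodworking router may contribute at most 10^(93.9/10) − 8.913e+08 = 1.563e+09, i.e. 91.94 dB.
Required insertion loss = 98.0 − 91.94 = 6.06 dB.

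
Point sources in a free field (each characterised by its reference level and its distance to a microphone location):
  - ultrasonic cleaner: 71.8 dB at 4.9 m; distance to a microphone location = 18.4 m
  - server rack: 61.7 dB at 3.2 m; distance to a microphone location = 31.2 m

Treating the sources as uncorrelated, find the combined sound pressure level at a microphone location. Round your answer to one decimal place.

Apply inverse-square spreading to bring every level to the receiver, then sum 10^(L/10).
ultrasonic cleaner: 71.8 − 20·log₁₀(18.4/4.9) = 71.8 − 11.49 = 60.31 dB.
server rack: 61.7 − 20·log₁₀(31.2/3.2) = 61.7 − 19.78 = 41.92 dB.
Σ 10^(L/10) = 1.089e+06 → L_total = 10·log₁₀(1.089e+06) = 60.37 dB.

60.4 dB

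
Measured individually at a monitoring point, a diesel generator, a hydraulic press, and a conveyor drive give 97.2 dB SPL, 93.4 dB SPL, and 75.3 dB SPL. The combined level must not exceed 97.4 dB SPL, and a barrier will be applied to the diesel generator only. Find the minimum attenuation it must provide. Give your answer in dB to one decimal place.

2.0 dB

Everything except the diesel generator sums to 10^(93.4/10) + 10^(75.3/10) = 2.222e+09 in linear terms, 93.47 dB SPL.
To meet 97.4 dB SPL overall, the treated diesel generator may contribute at most 10^(97.4/10) − 2.222e+09 = 3.274e+09, i.e. 95.15 dB SPL.
Required insertion loss = 97.2 − 95.15 = 2.05 dB.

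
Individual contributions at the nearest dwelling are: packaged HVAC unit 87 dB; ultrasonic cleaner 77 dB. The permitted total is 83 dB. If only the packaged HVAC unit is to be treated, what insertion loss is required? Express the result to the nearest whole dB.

The untreated sources together contribute 10^(77/10) = 5.012e+07, i.e. 77.00 dB.
The limit corresponds to 10^(83/10) = 1.995e+08; subtracting the fixed part leaves 1.494e+08 for the packaged HVAC unit, i.e. 81.74 dB.
Required insertion loss = 87 − 81.74 = 5.26 dB.

5 dB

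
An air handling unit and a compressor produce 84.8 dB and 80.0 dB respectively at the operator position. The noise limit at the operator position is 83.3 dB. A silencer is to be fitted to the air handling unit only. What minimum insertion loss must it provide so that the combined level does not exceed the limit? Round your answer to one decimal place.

Fixed contribution from the other source: Σ 10^(L/10) = 10^(80.0/10) = 1.000e+08 (80.00 dB).
To meet 83.3 dB overall, the treated air handling unit may contribute at most 10^(83.3/10) − 1.000e+08 = 1.138e+08, i.e. 80.56 dB.
So the air handling unit must be reduced from 84.8 to 80.56 dB: IL = 4.24 dB.

4.2 dB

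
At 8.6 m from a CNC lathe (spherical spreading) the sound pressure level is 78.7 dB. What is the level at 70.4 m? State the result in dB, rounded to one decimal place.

Spherical spreading from a point source gives a 20·log₁₀(r₂/r₁) drop.
L₂ = 78.7 − 20·log₁₀(70.4/8.6) = 78.7 − 18.261 = 60.44 dB.

60.4 dB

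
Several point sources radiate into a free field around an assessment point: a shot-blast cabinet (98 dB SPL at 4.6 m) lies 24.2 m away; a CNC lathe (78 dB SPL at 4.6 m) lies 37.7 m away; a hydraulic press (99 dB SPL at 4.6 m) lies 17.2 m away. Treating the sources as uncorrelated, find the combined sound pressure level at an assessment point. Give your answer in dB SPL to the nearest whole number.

First find each source's level at the receiver (point-source: −20·log₁₀(r/r_ref)), then combine on an intensity basis.
shot-blast cabinet: 98 − 20·log₁₀(24.2/4.6) = 98 − 14.42 = 83.58 dB SPL.
CNC lathe: 78 − 20·log₁₀(37.7/4.6) = 78 − 18.27 = 59.73 dB SPL.
hydraulic press: 99 − 20·log₁₀(17.2/4.6) = 99 − 11.46 = 87.54 dB SPL.
Σ 10^(L/10) = 7.971e+08 → L_total = 10·log₁₀(7.971e+08) = 89.01 dB SPL.

89 dB SPL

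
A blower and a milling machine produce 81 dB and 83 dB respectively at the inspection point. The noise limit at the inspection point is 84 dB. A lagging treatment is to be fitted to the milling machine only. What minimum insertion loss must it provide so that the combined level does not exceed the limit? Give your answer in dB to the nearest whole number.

The untreated sources together contribute 10^(81/10) = 1.259e+08, i.e. 81.00 dB.
To meet 84 dB overall, the treated milling machine may contribute at most 10^(84/10) − 1.259e+08 = 1.253e+08, i.e. 80.98 dB.
Required insertion loss = 83 − 80.98 = 2.02 dB.

2 dB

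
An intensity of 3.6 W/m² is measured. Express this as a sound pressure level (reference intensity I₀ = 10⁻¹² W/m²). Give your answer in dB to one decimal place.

125.6 dB

I/I₀ = 3.6/10⁻¹² = 3.6×10^12, and L = 10·log₁₀(I/I₀).
L = 10·(0.5563 + 12) = 125.56 dB.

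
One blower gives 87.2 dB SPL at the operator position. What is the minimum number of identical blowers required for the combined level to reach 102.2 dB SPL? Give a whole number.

N identical sources give L₁ + 10·log₁₀ N, so require 10·log₁₀ N ≥ 102.2 − 87.2 = 15.0 dB.
N ≥ 10^(15.0/10) = 31.623, so N = 32.

32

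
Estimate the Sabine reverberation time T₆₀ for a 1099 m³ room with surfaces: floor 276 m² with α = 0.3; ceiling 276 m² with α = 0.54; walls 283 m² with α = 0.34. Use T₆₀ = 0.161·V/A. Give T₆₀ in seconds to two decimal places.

0.54 s

Summing Sᵢαᵢ: 276·0.3 + 276·0.54 + 283·0.34 = 328.06 m².
T₆₀ = 0.161·V/A = 0.161·1099/328.06 = 0.539 s.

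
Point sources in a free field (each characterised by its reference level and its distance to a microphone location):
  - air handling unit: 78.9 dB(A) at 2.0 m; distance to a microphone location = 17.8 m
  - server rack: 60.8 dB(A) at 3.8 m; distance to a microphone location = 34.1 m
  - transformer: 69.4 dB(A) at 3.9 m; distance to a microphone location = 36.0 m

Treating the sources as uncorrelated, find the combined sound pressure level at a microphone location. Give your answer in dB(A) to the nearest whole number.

Propagate each source to the receiver with L = L_ref − 20·log₁₀(r/r_ref), then add intensities.
air handling unit: 78.9 − 20·log₁₀(17.8/2.0) = 78.9 − 18.99 = 59.91 dB(A).
server rack: 60.8 − 20·log₁₀(34.1/3.8) = 60.8 − 19.06 = 41.74 dB(A).
transformer: 69.4 − 20·log₁₀(36.0/3.9) = 69.4 − 19.30 = 50.10 dB(A).
Σ 10^(L/10) = 1.097e+06 → L_total = 10·log₁₀(1.097e+06) = 60.40 dB(A).

60 dB(A)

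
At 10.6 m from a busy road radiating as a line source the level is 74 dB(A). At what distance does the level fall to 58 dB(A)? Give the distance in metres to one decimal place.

The 16.0 dB drop corresponds to a distance ratio of 10^(16.0/10) for a line source.
r₂ = 10.6·10^((74−58)/10) = 10.6·10^(16.0/10) = 421.99 m.

422.0 m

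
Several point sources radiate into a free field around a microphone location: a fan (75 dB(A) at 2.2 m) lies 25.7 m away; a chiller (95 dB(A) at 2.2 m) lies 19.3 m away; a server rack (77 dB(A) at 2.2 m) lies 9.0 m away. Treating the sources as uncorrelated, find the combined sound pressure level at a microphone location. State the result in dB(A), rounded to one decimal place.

76.5 dB(A)

Apply inverse-square spreading to bring every level to the receiver, then sum 10^(L/10).
fan: 75 − 20·log₁₀(25.7/2.2) = 75 − 21.35 = 53.65 dB(A).
chiller: 95 − 20·log₁₀(19.3/2.2) = 95 − 18.86 = 76.14 dB(A).
server rack: 77 − 20·log₁₀(9.0/2.2) = 77 − 12.24 = 64.76 dB(A).
Σ 10^(L/10) = 4.432e+07 → L_total = 10·log₁₀(4.432e+07) = 76.47 dB(A).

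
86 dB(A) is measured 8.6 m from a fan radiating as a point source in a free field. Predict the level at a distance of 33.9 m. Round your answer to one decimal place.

For a point source, L₂ = L₁ − 20·log₁₀(r₂/r₁).
L₂ = 86 − 20·log₁₀(33.9/8.6) = 86 − 11.914 = 74.09 dB(A).

74.1 dB(A)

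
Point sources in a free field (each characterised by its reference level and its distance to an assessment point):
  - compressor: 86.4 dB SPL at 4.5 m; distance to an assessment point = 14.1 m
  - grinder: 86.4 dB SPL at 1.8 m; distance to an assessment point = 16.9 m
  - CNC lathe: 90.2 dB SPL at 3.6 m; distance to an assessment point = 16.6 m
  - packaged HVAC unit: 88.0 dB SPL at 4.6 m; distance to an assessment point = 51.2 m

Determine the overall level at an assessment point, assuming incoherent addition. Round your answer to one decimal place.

First find each source's level at the receiver (point-source: −20·log₁₀(r/r_ref)), then combine on an intensity basis.
compressor: 86.4 − 20·log₁₀(14.1/4.5) = 86.4 − 9.92 = 76.48 dB SPL.
grinder: 86.4 − 20·log₁₀(16.9/1.8) = 86.4 − 19.45 = 66.95 dB SPL.
CNC lathe: 90.2 − 20·log₁₀(16.6/3.6) = 90.2 − 13.28 = 76.92 dB SPL.
packaged HVAC unit: 88.0 − 20·log₁₀(51.2/4.6) = 88.0 − 20.93 = 67.07 dB SPL.
Σ 10^(L/10) = 1.038e+08 → L_total = 10·log₁₀(1.038e+08) = 80.16 dB SPL.

80.2 dB SPL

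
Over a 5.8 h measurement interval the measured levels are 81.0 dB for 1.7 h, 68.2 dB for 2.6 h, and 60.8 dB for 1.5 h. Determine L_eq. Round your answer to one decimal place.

76.0 dB

Weight each interval's intensity by its duration and average over T = 5.8 h:
Σ tᵢ·10^(Lᵢ/10) = 1.7·10^(81.0/10) + 2.6·10^(68.2/10) + 1.5·10^(60.8/10) = 2.330e+08.
L_eq = 10·log₁₀(2.330e+08/5.8) = 76.04 dB.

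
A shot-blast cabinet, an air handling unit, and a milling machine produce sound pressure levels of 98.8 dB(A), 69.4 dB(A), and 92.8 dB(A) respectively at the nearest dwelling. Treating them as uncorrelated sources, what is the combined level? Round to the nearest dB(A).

100 dB(A)

For uncorrelated sources the intensities add, so convert each level to linear form, sum, and take 10·log₁₀ of the total.
Σ 10^(L/10) = 10^(98.8/10) + 10^(69.4/10) + 10^(92.8/10) = 9.500e+09.
L_total = 10·log₁₀(9.500e+09) = 99.78 dB(A).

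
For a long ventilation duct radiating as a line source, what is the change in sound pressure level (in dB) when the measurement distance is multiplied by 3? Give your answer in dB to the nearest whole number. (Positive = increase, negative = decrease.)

With cylindrical spreading the level changes by −10·log₁₀(r₂/r₁).
ΔL = −10·log₁₀(3) = -4.77 dB.

-5 dB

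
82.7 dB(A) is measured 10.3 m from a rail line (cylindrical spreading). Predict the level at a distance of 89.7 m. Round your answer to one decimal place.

73.3 dB(A)

Cylindrical spreading from a line source gives a 10·log₁₀(r₂/r₁) drop.
L₂ = 82.7 − 10·log₁₀(89.7/10.3) = 82.7 − 9.400 = 73.30 dB(A).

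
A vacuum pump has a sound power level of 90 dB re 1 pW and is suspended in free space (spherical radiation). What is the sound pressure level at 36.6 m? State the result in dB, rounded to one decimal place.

Free-field spherical radiation: L_p = L_w − 10·log₁₀(4π·r²), r = 36.6 m.
4π·r² = 1.683e+04 m², 10·log₁₀ of that is 42.262 dB.
L_p = 90 − 42.262 = 47.74 dB.

47.7 dB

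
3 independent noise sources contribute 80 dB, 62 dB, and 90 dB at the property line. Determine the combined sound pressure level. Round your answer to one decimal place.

90.4 dB

Incoherent sources combine by intensity addition: L_total = 10·log₁₀(Σ 10^(L_i/10)).
Σ 10^(L/10) = 10^(80/10) + 10^(62/10) + 10^(90/10) = 1.102e+09.
L_total = 10·log₁₀(1.102e+09) = 90.42 dB.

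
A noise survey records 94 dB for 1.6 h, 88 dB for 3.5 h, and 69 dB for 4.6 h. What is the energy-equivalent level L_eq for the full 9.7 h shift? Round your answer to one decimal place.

The energy average is taken in the linear domain: L_eq = 10·log₁₀[(Σ tᵢ·10^(Lᵢ/10))/T], T = 9.7 h.
Σ tᵢ·10^(Lᵢ/10) = 1.6·10^(94/10) + 3.5·10^(88/10) + 4.6·10^(69/10) = 6.264e+09.
L_eq = 10·log₁₀(6.264e+09/9.7) = 88.10 dB.

88.1 dB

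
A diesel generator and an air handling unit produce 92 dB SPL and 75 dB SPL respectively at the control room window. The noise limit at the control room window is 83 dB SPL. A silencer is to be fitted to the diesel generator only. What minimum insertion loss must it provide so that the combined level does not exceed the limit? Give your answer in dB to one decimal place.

Everything except the diesel generator sums to 10^(75/10) = 3.162e+07 in linear terms, 75.00 dB SPL.
To meet 83 dB SPL overall, the treated diesel generator may contribute at most 10^(83/10) − 3.162e+07 = 1.679e+08, i.e. 82.25 dB SPL.
So the diesel generator must be reduced from 92 to 82.25 dB SPL: IL = 9.75 dB.

9.7 dB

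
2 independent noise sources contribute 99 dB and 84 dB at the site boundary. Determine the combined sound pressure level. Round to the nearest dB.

Incoherent sources combine by intensity addition: L_total = 10·log₁₀(Σ 10^(L_i/10)).
Σ 10^(L/10) = 10^(99/10) + 10^(84/10) = 8.194e+09.
L_total = 10·log₁₀(8.194e+09) = 99.14 dB.

99 dB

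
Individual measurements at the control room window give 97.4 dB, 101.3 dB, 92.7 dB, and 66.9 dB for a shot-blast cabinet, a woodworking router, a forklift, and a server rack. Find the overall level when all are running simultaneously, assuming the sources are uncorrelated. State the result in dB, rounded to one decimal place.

103.2 dB

Incoherent sources combine by intensity addition: L_total = 10·log₁₀(Σ 10^(L_i/10)).
Σ 10^(L/10) = 10^(97.4/10) + 10^(101.3/10) + 10^(92.7/10) + 10^(66.9/10) = 2.085e+10.
L_total = 10·log₁₀(2.085e+10) = 103.19 dB.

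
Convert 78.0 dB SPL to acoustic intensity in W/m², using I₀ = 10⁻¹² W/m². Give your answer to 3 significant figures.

L = 10·log₁₀(I/I₀) ⇒ I = I₀·10^(L/10) = 10⁻¹² × 10^7.80.

6.31e-05 W/m²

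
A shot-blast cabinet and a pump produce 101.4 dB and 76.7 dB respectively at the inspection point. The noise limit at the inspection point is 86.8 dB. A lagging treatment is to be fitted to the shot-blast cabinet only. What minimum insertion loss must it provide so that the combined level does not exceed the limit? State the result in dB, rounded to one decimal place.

15.0 dB

Everything except the shot-blast cabinet sums to 10^(76.7/10) = 4.677e+07 in linear terms, 76.70 dB.
The limit corresponds to 10^(86.8/10) = 4.786e+08; subtracting the fixed part leaves 4.319e+08 for the shot-blast cabinet, i.e. 86.35 dB.
Required insertion loss = 101.4 − 86.35 = 15.05 dB.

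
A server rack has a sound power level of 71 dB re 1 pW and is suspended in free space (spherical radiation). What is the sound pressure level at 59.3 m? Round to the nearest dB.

Free-field spherical radiation: L_p = L_w − 10·log₁₀(4π·r²), r = 59.3 m.
4π·r² = 4.419e+04 m², 10·log₁₀ of that is 46.453 dB.
L_p = 71 − 46.453 = 24.55 dB.

25 dB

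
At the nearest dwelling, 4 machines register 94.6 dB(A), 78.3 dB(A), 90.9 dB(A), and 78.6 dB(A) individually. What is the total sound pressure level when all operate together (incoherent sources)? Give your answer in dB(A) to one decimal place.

96.3 dB(A)

For uncorrelated sources the intensities add, so convert each level to linear form, sum, and take 10·log₁₀ of the total.
Σ 10^(L/10) = 10^(94.6/10) + 10^(78.3/10) + 10^(90.9/10) + 10^(78.6/10) = 4.254e+09.
L_total = 10·log₁₀(4.254e+09) = 96.29 dB(A).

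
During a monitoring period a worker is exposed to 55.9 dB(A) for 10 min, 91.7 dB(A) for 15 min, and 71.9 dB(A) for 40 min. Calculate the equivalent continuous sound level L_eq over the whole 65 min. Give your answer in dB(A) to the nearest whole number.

85 dB(A)

The energy average is taken in the linear domain: L_eq = 10·log₁₀[(Σ tᵢ·10^(Lᵢ/10))/T], T = 65 min.
Σ tᵢ·10^(Lᵢ/10) = 10·10^(55.9/10) + 15·10^(91.7/10) + 40·10^(71.9/10) = 2.281e+10.
L_eq = 10·log₁₀(2.281e+10/65) = 85.45 dB(A).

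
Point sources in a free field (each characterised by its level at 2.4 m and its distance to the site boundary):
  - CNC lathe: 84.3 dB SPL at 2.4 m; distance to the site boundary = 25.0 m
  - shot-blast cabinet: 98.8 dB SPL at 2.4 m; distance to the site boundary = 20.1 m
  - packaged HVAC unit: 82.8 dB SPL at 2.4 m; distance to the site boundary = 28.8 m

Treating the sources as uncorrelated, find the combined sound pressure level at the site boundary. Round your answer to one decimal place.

Propagate each source to the receiver with L = L_ref − 20·log₁₀(r/r_ref), then add intensities.
CNC lathe: 84.3 − 20·log₁₀(25.0/2.4) = 84.3 − 20.35 = 63.95 dB SPL.
shot-blast cabinet: 98.8 − 20·log₁₀(20.1/2.4) = 98.8 − 18.46 = 80.34 dB SPL.
packaged HVAC unit: 82.8 − 20·log₁₀(28.8/2.4) = 82.8 − 21.58 = 61.22 dB SPL.
Σ 10^(L/10) = 1.120e+08 → L_total = 10·log₁₀(1.120e+08) = 80.49 dB SPL.

80.5 dB SPL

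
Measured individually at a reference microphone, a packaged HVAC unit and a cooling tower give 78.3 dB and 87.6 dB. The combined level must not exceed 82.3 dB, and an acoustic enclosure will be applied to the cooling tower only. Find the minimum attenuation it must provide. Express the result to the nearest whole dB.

8 dB

The untreated sources together contribute 10^(78.3/10) = 6.761e+07, i.e. 78.30 dB.
The limit corresponds to 10^(82.3/10) = 1.698e+08; subtracting the fixed part leaves 1.022e+08 for the cooling tower, i.e. 80.10 dB.
Required insertion loss = 87.6 − 80.10 = 7.50 dB.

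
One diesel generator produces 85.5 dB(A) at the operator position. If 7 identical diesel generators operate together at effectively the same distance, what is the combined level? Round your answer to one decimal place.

94.0 dB(A)

L_total = L₁ + 10·log₁₀ N for N identical incoherent sources.
L_total = 85.5 + 10·log₁₀(7) = 85.5 + 8.451 = 93.95 dB(A).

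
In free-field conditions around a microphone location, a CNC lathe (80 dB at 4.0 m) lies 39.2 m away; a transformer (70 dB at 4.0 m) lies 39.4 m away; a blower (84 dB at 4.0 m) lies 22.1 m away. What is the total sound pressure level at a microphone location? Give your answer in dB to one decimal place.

69.7 dB

Apply inverse-square spreading to bring every level to the receiver, then sum 10^(L/10).
CNC lathe: 80 − 20·log₁₀(39.2/4.0) = 80 − 19.82 = 60.18 dB.
transformer: 70 − 20·log₁₀(39.4/4.0) = 70 − 19.87 = 50.13 dB.
blower: 84 − 20·log₁₀(22.1/4.0) = 84 − 14.85 = 69.15 dB.
Σ 10^(L/10) = 9.373e+06 → L_total = 10·log₁₀(9.373e+06) = 69.72 dB.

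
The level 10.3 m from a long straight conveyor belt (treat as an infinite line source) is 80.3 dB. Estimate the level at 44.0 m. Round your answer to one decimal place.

Cylindrical spreading from a line source gives a 10·log₁₀(r₂/r₁) drop.
L₂ = 80.3 − 10·log₁₀(44.0/10.3) = 80.3 − 6.306 = 73.99 dB.

74.0 dB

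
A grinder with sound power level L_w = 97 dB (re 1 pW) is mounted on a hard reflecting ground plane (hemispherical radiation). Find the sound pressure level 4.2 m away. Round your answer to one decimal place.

Free-field hemispherical radiation: L_p = L_w − 10·log₁₀(2π·r²), r = 4.2 m.
2π·r² = 110.8 m², 10·log₁₀ of that is 20.447 dB.
L_p = 97 − 20.447 = 76.55 dB.

76.6 dB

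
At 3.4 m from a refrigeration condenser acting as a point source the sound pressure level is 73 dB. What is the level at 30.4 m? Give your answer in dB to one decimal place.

Point-source attenuation: ΔL = 20·log₁₀(r₂/r₁) = 20·log₁₀(30.4/3.4) = 19.028 dB.
L₂ = 73 − 20·log₁₀(30.4/3.4) = 73 − 19.028 = 53.97 dB.

54.0 dB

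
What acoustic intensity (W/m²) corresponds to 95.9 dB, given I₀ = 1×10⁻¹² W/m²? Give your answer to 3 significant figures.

0.00389 W/m²

I/I₀ = 10^(95.9/10) = 3.89e+09, so I = 3.89e+09 × 10⁻¹² W/m².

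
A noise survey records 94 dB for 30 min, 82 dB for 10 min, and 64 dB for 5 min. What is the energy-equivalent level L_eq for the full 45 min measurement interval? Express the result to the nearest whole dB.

Weight each interval's intensity by its duration and average over T = 45 min:
Σ tᵢ·10^(Lᵢ/10) = 30·10^(94/10) + 10·10^(82/10) + 5·10^(64/10) = 7.695e+10.
L_eq = 10·log₁₀(7.695e+10/45) = 92.33 dB.

92 dB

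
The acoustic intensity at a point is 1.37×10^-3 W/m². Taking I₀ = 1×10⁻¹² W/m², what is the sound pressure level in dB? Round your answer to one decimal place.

I/I₀ = 1.37×10^-3/10⁻¹² = 1.37×10^9, and L = 10·log₁₀(I/I₀).
L = 10·(0.1367 + 9) = 91.37 dB.

91.4 dB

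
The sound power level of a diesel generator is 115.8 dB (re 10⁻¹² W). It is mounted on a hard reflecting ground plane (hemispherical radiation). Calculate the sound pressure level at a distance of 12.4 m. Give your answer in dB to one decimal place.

Free-field hemispherical radiation: L_p = L_w − 10·log₁₀(2π·r²), r = 12.4 m.
2π·r² = 966.1 m², 10·log₁₀ of that is 29.850 dB.
L_p = 115.8 − 29.850 = 85.95 dB.

85.9 dB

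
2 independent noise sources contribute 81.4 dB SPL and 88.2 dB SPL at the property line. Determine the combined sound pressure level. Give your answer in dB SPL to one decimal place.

89.0 dB SPL

Incoherent sources combine by intensity addition: L_total = 10·log₁₀(Σ 10^(L_i/10)).
Σ 10^(L/10) = 10^(81.4/10) + 10^(88.2/10) = 7.987e+08.
L_total = 10·log₁₀(7.987e+08) = 89.02 dB SPL.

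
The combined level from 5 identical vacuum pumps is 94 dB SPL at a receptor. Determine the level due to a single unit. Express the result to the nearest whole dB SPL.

5 equal contributions raise the level by 10·log₁₀ 5 = 6.990 dB, so each unit alone gives 94 − 6.990.

87 dB SPL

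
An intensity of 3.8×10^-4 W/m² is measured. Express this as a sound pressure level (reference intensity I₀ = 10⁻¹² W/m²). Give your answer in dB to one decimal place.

L = 10·log₁₀(I/I₀) = 10·log₁₀(3.8×10^-4/10⁻¹²) = 10·log₁₀(3.8×10^8).
L = 10·(0.5798 + 8) = 85.80 dB.

85.8 dB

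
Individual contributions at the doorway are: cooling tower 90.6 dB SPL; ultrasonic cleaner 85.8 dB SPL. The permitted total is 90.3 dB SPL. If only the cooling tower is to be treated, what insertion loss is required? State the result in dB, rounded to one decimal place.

Fixed contribution from the other source: Σ 10^(L/10) = 10^(85.8/10) = 3.802e+08 (85.80 dB SPL).
The limit corresponds to 10^(90.3/10) = 1.072e+09; subtracting the fixed part leaves 6.913e+08 for the cooling tower, i.e. 88.40 dB SPL.
So the cooling tower must be reduced from 90.6 to 88.40 dB SPL: IL = 2.20 dB.

2.2 dB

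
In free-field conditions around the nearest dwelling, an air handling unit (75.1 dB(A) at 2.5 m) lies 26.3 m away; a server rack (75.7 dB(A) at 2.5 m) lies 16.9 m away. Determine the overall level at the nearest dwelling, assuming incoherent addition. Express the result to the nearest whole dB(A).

Propagate each source to the receiver with L = L_ref − 20·log₁₀(r/r_ref), then add intensities.
air handling unit: 75.1 − 20·log₁₀(26.3/2.5) = 75.1 − 20.44 = 54.66 dB(A).
server rack: 75.7 − 20·log₁₀(16.9/2.5) = 75.7 − 16.60 = 59.10 dB(A).
Σ 10^(L/10) = 1.105e+06 → L_total = 10·log₁₀(1.105e+06) = 60.44 dB(A).

60 dB(A)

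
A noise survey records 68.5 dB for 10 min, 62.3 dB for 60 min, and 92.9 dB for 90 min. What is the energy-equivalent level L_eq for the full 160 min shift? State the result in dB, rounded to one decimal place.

Weight each interval's intensity by its duration and average over T = 160 min:
Σ tᵢ·10^(Lᵢ/10) = 10·10^(68.5/10) + 60·10^(62.3/10) + 90·10^(92.9/10) = 1.757e+11.
L_eq = 10·log₁₀(1.757e+11/160) = 90.41 dB.

90.4 dB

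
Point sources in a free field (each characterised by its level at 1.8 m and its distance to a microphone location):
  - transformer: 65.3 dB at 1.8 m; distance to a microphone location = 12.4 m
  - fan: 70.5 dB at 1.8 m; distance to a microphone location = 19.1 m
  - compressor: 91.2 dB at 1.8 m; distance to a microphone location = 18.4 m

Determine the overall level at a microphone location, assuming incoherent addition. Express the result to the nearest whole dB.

71 dB

Apply inverse-square spreading to bring every level to the receiver, then sum 10^(L/10).
transformer: 65.3 − 20·log₁₀(12.4/1.8) = 65.3 − 16.76 = 48.54 dB.
fan: 70.5 − 20·log₁₀(19.1/1.8) = 70.5 − 20.52 = 49.98 dB.
compressor: 91.2 − 20·log₁₀(18.4/1.8) = 91.2 − 20.19 = 71.01 dB.
Σ 10^(L/10) = 1.279e+07 → L_total = 10·log₁₀(1.279e+07) = 71.07 dB.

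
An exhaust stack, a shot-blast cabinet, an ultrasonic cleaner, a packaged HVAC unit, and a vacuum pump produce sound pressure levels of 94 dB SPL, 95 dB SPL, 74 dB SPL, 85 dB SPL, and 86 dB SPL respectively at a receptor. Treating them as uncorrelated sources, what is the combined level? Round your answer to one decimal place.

98.1 dB SPL

For uncorrelated sources the intensities add, so convert each level to linear form, sum, and take 10·log₁₀ of the total.
Σ 10^(L/10) = 10^(94/10) + 10^(95/10) + 10^(74/10) + 10^(85/10) + 10^(86/10) = 6.414e+09.
L_total = 10·log₁₀(6.414e+09) = 98.07 dB SPL.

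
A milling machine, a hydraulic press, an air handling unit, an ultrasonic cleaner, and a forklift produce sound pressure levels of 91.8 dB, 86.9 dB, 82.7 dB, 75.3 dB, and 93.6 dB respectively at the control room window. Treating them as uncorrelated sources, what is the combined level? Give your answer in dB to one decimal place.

96.5 dB

For uncorrelated sources the intensities add, so convert each level to linear form, sum, and take 10·log₁₀ of the total.
Σ 10^(L/10) = 10^(91.8/10) + 10^(86.9/10) + 10^(82.7/10) + 10^(75.3/10) + 10^(93.6/10) = 4.514e+09.
L_total = 10·log₁₀(4.514e+09) = 96.55 dB.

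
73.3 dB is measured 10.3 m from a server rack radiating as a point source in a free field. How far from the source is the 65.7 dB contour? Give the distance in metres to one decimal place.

Point-source spreading drops the level by 20·log₁₀(r₂/r₁); inverting, r₂/r₁ = 10^(ΔL/20).
r₂ = 10.3·10^((73.3−65.7)/20) = 10.3·10^(7.6/20) = 24.71 m.

24.7 m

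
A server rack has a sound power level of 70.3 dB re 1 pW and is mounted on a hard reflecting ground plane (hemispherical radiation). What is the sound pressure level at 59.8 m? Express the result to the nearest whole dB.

27 dB

The power spreads over a hemisphere of area 2π·r², so L_p = L_w − 10·log₁₀(2π·r²).
2π·r² = 2.247e+04 m², 10·log₁₀ of that is 43.516 dB.
L_p = 70.3 − 43.516 = 26.78 dB.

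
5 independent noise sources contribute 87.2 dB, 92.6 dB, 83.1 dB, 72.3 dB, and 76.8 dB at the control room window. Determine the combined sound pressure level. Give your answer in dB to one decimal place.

For uncorrelated sources the intensities add, so convert each level to linear form, sum, and take 10·log₁₀ of the total.
Σ 10^(L/10) = 10^(87.2/10) + 10^(92.6/10) + 10^(83.1/10) + 10^(72.3/10) + 10^(76.8/10) = 2.614e+09.
L_total = 10·log₁₀(2.614e+09) = 94.17 dB.

94.2 dB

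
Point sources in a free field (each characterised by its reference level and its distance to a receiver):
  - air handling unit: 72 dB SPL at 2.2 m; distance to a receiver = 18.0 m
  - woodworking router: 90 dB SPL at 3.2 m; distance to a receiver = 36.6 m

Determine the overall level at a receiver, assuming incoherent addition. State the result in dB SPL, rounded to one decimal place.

Propagate each source to the receiver with L = L_ref − 20·log₁₀(r/r_ref), then add intensities.
air handling unit: 72 − 20·log₁₀(18.0/2.2) = 72 − 18.26 = 53.74 dB SPL.
woodworking router: 90 − 20·log₁₀(36.6/3.2) = 90 − 21.17 = 68.83 dB SPL.
Σ 10^(L/10) = 7.881e+06 → L_total = 10·log₁₀(7.881e+06) = 68.97 dB SPL.

69.0 dB SPL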